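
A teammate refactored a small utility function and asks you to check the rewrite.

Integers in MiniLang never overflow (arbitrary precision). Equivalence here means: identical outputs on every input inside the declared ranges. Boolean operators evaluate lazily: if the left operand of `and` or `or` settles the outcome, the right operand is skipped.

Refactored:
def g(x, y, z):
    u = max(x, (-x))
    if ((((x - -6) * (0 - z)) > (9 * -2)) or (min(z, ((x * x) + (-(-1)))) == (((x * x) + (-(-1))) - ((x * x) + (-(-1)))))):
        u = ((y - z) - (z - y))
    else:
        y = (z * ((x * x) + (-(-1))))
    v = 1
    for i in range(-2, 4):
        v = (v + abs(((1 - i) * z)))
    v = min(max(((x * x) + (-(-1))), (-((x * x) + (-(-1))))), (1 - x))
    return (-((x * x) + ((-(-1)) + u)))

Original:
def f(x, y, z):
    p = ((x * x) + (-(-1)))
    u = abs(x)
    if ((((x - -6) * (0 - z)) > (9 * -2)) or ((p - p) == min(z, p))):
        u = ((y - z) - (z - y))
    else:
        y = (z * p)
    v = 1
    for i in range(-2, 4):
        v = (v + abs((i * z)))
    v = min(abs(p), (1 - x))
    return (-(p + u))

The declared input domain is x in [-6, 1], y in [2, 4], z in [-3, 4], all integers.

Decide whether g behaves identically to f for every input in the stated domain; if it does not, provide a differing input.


The two are interchangeable: min/max/abs usage differs; also constant usage differs; also local variable names differ; also arithmetic usage differs; also statement counts differ, and every declared input agrees.
Spot check at x=1, y=4, z=3 — f: p := 2 | u := 1 | ((((x - -6) * (0 - z)) > (9 * -2)) or ((p - p) == min(z, p))): false | y := 6 | v := 1 | iter i=-2: | v := 7 | iter i=-1: | v := 10 | iter i=0: | v := 10 | iter i=1: | v := 13 | iter i=2: | v := 19 | iter i=3: | v := 28 | v := 0 | result -3. g: u := 1 | ((((x - -6) * (0 - z)) > (9 * -2)) or (min(z, ((x * x) + (-(-1)))) == (((x * x) + (-(-1))) - ((x * x) + (-(-1)))))): false | y := 6 | v := 1 | iter i=-2: | v := 10 | iter i=-1: | v := 16 | iter i=0: | v := 19 | iter i=1: | v := 19 | iter i=2: | v := 22 | iter i=3: | v := 28 | v := 0 | result -3. Both give -3.
An exhaustive pass over the 192 declared inputs shows identical outputs.
verdict: equivalent


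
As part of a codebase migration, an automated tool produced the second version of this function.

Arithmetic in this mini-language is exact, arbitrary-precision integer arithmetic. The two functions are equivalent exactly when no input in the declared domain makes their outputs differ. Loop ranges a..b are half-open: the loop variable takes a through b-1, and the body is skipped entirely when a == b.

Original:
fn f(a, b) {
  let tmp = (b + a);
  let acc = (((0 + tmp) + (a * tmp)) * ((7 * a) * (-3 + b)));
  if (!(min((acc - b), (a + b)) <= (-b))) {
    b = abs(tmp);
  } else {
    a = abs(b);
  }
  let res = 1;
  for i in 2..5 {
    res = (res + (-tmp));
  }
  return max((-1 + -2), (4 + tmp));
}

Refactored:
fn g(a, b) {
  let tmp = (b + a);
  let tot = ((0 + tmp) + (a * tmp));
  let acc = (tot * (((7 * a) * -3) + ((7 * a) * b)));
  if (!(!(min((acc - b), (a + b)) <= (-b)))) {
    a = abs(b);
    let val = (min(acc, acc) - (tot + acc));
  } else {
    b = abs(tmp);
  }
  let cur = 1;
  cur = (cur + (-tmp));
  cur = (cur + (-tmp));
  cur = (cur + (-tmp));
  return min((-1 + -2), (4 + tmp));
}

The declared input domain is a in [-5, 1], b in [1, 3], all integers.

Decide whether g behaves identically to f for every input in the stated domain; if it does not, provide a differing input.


a=-5, b=1 yields 0 from f but -3 from g.
verdict: not equivalent; witness: a=-5, b=1


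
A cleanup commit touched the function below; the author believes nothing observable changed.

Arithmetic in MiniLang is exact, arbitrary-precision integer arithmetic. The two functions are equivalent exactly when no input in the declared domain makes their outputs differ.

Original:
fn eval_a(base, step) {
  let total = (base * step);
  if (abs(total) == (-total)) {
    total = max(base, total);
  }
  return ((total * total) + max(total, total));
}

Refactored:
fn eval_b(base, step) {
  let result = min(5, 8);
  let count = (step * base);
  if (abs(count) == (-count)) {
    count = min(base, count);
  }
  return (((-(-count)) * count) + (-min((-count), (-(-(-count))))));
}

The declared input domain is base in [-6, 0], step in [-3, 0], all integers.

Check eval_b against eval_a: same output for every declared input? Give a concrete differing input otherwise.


These are not equivalent — on base=-6, step=0 the outputs split (0 vs 30).
eval_a: total becomes 0; next (abs(total) == (-total)) evaluates to true; next total becomes 0; next final value 0
eval_b: result becomes 5; next count becomes 0; next (abs(count) == (-count)) evaluates to true; next count becomes -6; next final value 30
verdict: not equivalent; witness: base=-6, step=0


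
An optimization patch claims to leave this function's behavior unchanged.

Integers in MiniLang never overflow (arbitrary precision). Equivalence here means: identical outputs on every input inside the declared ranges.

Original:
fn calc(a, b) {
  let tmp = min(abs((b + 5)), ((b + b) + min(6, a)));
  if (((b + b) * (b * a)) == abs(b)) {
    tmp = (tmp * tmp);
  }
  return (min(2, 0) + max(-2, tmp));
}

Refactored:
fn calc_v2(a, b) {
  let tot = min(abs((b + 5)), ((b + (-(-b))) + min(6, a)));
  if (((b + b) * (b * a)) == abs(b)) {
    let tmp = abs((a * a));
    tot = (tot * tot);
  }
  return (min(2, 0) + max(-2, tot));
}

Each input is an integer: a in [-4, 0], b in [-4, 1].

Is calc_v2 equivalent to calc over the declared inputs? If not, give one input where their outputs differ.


Comparing the listings, the differences include: statement counts differ, plus local variable names differ, plus arithmetic usage differs, plus min/max/abs usage differs.
Tracing a=-1, b=1: calc: tmp=1, then (((b + b) * (b * a)) == abs(b)) is false, then returns 1 | calc_v2: tot=1, then (((b + b) * (b * a)) == abs(b)) is false, then returns 1 — matching result 1.
Checked all 30 inputs in the declared domain: the outputs agree on every one.
verdict: equivalent


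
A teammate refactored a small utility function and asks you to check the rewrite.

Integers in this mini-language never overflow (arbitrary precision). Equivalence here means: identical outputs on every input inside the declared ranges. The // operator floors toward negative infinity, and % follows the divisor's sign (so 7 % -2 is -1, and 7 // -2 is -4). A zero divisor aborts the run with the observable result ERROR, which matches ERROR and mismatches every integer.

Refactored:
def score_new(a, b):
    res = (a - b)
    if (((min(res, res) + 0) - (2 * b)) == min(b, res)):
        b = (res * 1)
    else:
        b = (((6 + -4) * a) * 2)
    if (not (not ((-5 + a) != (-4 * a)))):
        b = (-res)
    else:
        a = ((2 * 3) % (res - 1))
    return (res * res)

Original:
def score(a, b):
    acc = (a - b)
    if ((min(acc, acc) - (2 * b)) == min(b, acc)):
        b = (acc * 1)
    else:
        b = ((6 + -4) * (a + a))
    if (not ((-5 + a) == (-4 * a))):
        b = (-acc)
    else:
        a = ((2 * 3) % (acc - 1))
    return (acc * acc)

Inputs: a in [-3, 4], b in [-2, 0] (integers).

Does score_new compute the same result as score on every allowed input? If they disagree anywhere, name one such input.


Although local variable names differ; also arithmetic usage differs; also boolean connective usage differs; also comparison usage differs; also constant usage differs, 24/24 inputs agree.
verdict: equivalent


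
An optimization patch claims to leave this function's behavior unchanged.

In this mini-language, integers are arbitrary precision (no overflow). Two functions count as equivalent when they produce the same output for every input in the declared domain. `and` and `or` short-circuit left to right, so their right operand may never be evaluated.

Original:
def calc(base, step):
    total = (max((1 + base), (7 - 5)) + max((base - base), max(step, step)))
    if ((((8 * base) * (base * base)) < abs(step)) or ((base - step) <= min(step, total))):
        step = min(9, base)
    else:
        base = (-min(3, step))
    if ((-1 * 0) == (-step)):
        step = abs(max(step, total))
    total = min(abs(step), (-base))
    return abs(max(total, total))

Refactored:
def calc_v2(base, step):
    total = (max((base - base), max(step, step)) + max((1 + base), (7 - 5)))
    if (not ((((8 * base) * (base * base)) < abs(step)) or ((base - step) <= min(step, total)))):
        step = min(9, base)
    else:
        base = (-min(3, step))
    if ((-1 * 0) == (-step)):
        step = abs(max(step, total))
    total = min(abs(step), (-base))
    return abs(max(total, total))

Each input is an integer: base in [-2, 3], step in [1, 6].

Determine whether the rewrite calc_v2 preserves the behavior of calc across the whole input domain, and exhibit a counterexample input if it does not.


These are not equivalent — on base=-2, step=1 the outputs split (2 vs 1).
calc: total=3, then ((((8 * base) * (base * base)) < abs(step)) or ((base - step) <= min(step, total))) is true, then step=-2, then ((-1 * 0) == (-step)) is false, then total=2, then returns 2
calc_v2: total=3, then (not ((((8 * base) * (base * base)) < abs(step)) or ((base - step) <= min(step, total)))) is false, then base=-1, then ((-1 * 0) == (-step)) is false, then total=1, then returns 1
verdict: not equivalent; witness: base=-2, step=1


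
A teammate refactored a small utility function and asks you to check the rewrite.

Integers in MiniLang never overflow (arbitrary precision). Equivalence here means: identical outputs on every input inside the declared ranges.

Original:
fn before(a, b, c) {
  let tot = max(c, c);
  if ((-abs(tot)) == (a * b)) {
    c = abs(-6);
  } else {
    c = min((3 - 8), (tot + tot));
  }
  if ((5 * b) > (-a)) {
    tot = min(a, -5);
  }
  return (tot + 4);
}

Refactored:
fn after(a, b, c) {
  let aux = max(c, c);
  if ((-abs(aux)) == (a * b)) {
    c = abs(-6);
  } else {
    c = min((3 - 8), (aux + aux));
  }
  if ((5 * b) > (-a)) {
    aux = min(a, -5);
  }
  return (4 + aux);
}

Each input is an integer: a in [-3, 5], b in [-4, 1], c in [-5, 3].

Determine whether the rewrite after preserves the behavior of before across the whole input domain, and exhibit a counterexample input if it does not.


This is a faithful refactor — local variable names differ, but the computed results match everywhere.
Spot check at a=2, b=-1, c=0 — before: tot := 0 | ((-abs(tot)) == (a * b)): false | c := -5 | ((5 * b) > (-a)): false | result 4. after: aux := 0 | ((-abs(aux)) == (a * b)): false | c := -5 | ((5 * b) > (-a)): false | result 4. Both give 4.
An exhaustive pass over the 486 declared inputs shows identical outputs.
verdict: equivalent


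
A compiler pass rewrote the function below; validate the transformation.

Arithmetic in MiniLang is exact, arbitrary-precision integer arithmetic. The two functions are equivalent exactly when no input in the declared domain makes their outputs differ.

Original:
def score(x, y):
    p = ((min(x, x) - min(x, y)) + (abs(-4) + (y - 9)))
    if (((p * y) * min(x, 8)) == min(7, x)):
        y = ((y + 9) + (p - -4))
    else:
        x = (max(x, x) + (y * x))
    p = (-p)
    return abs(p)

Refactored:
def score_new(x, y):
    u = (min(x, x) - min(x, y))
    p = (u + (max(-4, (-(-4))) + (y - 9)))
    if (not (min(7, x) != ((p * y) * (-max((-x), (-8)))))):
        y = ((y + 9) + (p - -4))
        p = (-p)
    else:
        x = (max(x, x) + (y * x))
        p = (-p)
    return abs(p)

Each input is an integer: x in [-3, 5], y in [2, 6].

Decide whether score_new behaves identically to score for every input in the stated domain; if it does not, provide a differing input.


The two are interchangeable: boolean connective usage differs; and min/max/abs usage differs; and local variable names differ; and constant usage differs; and comparison usage differs; and statement counts differ, and every declared input agrees.
One worked example (x=-2, y=4) — score: p = -1; (((p * y) * min(x, 8)) == min(7, x)) -> false; x = -10; p = 1; return 1; score_new: u = 0; p = -1; (not (min(7, x) != ((p * y) * (-max((-x), (-8)))))) -> false; x = -10; p = 1; return 1; agreement on 1.
Every one of the 45 inputs gives matching results.
verdict: equivalent


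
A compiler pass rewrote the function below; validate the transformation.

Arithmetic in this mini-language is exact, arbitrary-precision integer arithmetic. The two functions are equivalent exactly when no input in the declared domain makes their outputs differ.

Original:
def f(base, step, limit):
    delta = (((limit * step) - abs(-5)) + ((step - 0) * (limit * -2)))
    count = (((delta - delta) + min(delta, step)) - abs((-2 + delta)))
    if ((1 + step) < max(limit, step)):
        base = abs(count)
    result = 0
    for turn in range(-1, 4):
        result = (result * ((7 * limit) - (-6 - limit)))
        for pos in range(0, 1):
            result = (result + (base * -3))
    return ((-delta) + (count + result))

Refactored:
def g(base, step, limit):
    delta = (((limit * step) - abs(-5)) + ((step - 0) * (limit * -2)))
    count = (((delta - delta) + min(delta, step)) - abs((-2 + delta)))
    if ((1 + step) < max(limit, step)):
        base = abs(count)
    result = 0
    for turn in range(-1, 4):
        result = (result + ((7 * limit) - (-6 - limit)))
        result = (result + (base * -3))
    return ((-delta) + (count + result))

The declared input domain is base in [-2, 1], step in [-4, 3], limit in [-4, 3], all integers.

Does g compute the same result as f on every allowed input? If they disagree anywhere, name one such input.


Evaluate both at base=-2, step=-4, limit=-4.
f: delta := -21 | count := -44 | ((1 + step) < max(limit, step)): false | result := 0 | iter turn=-1: | result := 0 | iter pos=0: | result := 6 | iter turn=0: | result := -156 | iter pos=0: | result := -150 | iter turn=1: | result := 3900 | iter pos=0: | result := 3906 | iter turn=2: | result := -101556 | iter pos=0: | result := -101550 | iter turn=3: | result := 2640300 | iter pos=0: | result := 2640306 | result 2640283
g: delta := -21 | count := -44 | ((1 + step) < max(limit, step)): false | result := 0 | iter turn=-1: | result := -26 | result := -20 | iter turn=0: | result := -46 | result := -40 | iter turn=1: | result := -66 | result := -60 | iter turn=2: | result := -86 | result := -80 | iter turn=3: | result := -106 | result := -100 | result -123
2640283 vs -123 — the two versions disagree here.
verdict: not equivalent; witness: base=-2, step=-4, limit=-4


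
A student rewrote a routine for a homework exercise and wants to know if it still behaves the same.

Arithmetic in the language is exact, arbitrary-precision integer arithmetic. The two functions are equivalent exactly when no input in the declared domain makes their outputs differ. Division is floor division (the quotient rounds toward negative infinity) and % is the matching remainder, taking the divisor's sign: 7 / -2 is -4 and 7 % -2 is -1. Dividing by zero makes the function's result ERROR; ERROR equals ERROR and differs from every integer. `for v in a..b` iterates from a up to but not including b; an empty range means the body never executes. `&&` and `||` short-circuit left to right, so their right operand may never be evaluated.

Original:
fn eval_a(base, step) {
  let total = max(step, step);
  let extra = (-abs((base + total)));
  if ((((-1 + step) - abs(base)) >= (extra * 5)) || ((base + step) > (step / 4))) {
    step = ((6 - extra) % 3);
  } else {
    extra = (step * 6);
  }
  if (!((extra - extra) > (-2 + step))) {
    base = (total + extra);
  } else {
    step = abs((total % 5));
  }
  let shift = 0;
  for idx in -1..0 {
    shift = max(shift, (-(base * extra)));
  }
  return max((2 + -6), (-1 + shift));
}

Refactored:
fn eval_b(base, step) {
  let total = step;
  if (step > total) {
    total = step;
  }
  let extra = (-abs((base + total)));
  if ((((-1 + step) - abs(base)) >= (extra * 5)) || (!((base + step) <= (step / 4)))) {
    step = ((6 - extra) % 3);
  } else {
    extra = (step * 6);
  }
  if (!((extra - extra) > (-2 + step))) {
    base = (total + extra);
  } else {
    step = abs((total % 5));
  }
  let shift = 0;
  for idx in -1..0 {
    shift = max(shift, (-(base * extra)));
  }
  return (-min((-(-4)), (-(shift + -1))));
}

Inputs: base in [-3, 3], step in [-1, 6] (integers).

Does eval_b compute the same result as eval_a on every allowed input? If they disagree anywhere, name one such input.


Comparing the listings, the differences include: constant usage differs, plus statement counts differ, plus comparison usage differs, plus boolean connective usage differs, plus branching structure differs, plus min/max/abs usage differs, plus arithmetic usage differs.
Spot check at base=0, step=4 — eval_a: total := 4 | extra := -4 | ((((-1 + step) - abs(base)) >= (extra * 5)) || ((base + step) > (step / 4))): true | step := 1 | (!((extra - extra) > (-2 + step))): false | step := 4 | shift := 0 | iter idx=-1: | shift := 0 | result -1. eval_b: total := 4 | (step > total): false | extra := -4 | ((((-1 + step) - abs(base)) >= (extra * 5)) || (!((base + step) <= (step / 4)))): true | step := 1 | (!((extra - extra) > (-2 + step))): false | step := 4 | shift := 0 | iter idx=-1: | shift := 0 | result -1. Both give -1.
Sweeping the whole domain (56 inputs) finds no disagreement.
verdict: equivalent


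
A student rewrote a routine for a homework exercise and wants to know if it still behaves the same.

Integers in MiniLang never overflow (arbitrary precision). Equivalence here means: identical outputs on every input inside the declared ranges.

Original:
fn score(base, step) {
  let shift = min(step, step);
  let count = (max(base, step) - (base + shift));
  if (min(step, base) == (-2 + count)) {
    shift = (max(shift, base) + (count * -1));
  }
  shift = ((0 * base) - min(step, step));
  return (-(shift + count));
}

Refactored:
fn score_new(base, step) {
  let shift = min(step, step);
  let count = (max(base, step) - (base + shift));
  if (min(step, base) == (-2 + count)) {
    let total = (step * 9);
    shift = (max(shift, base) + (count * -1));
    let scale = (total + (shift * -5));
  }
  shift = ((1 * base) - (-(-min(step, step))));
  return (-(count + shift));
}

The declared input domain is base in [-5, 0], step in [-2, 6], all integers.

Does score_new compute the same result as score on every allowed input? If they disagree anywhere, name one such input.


At base=-5, step=-2: score gives -7, score_new gives -2.
verdict: not equivalent; witness: base=-5, step=-2


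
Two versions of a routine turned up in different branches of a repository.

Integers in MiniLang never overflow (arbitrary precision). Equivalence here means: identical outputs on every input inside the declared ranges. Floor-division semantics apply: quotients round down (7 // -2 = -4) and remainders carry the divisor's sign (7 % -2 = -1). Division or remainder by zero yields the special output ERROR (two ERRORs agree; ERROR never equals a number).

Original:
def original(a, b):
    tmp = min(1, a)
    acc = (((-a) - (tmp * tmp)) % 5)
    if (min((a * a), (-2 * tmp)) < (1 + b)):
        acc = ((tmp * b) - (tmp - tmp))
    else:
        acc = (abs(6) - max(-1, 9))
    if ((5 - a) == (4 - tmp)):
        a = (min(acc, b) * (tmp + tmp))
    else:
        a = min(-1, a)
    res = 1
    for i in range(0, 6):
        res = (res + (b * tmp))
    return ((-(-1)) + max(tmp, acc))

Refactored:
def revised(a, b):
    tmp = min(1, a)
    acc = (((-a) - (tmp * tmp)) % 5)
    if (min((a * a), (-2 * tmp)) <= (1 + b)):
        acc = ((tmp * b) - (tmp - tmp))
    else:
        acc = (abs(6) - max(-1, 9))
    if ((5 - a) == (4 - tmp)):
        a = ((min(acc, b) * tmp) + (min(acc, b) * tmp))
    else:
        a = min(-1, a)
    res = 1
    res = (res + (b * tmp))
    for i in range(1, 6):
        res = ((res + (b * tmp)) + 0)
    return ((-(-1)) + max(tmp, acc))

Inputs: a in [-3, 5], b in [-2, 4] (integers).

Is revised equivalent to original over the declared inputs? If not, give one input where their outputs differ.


These are not equivalent — on a=-1, b=0 the outputs split (0 vs 1).
original: tmp = -1; acc = 0; (min((a * a), (-2 * tmp)) < (1 + b)) -> false; acc = -3; ((5 - a) == (4 - tmp)) -> false; a = -1; res = 1; [i=0]; res = 1; [i=1]; res = 1; [i=2]; res = 1; [i=3]; res = 1; [i=4]; res = 1; [i=5]; res = 1; return 0
revised: tmp = -1; acc = 0; (min((a * a), (-2 * tmp)) <= (1 + b)) -> true; acc = 0; ((5 - a) == (4 - tmp)) -> false; a = -1; res = 1; res = 1; [i=1]; res = 1; [i=2]; res = 1; [i=3]; res = 1; [i=4]; res = 1; [i=5]; res = 1; return 1
verdict: not equivalent; witness: a=-1, b=0


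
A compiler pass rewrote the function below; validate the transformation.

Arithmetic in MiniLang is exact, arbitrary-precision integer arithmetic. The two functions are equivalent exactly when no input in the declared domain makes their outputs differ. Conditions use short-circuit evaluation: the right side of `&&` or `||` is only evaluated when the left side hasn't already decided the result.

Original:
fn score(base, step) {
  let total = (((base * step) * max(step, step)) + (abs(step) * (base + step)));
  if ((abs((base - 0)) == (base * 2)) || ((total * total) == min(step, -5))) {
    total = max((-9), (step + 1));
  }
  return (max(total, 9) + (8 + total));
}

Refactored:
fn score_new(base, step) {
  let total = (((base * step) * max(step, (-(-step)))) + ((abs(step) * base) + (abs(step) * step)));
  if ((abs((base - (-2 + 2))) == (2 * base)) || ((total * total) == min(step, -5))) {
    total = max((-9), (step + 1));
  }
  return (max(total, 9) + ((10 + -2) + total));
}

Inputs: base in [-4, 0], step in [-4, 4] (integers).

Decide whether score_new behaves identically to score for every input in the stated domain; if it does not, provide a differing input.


This is a faithful refactor — min/max/abs usage differs; also constant usage differs; also arithmetic usage differs, but the computed results match everywhere.
Tracing base=-2, step=-3: score: total becomes -33; next ((abs((base - 0)) == (base * 2)) || ((total * total) == min(step, -5))) evaluates to false; next final value -16 | score_new: total becomes -33; next ((abs((base - (-2 + 2))) == (2 * base)) || ((total * total) == min(step, -5))) evaluates to false; next final value -16 — matching result -16.
An exhaustive pass over the 45 declared inputs shows identical outputs.
verdict: equivalent


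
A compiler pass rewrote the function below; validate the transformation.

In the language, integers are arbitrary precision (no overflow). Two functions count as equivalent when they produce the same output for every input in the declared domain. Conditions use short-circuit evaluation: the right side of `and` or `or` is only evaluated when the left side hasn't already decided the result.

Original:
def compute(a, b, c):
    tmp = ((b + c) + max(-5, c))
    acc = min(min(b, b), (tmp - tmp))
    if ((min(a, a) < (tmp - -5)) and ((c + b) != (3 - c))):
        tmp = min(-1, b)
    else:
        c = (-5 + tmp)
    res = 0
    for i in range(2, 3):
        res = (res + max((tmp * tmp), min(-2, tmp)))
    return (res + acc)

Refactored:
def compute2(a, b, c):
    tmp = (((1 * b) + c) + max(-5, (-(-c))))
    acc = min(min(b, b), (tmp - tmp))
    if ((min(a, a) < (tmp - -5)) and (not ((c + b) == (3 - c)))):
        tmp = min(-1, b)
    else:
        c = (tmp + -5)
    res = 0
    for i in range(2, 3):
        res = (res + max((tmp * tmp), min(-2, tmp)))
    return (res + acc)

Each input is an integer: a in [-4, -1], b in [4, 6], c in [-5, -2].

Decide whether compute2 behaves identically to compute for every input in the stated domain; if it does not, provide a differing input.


Behavior is preserved: although boolean connective usage differs, plus constant usage differs, plus comparison usage differs, plus arithmetic usage differs, the outputs never diverge.
Spot check at a=-2, b=6, c=-4 — compute: tmp := -2 | acc := 0 | ((min(a, a) < (tmp - -5)) and ((c + b) != (3 - c))): true | tmp := -1 | res := 0 | iter i=2: | res := 1 | result 1. compute2: tmp := -2 | acc := 0 | ((min(a, a) < (tmp - -5)) and (not ((c + b) == (3 - c)))): true | tmp := -1 | res := 0 | iter i=2: | res := 1 | result 1. Both give 1.
Checked all 48 inputs in the declared domain: the outputs agree on every one.
verdict: equivalent


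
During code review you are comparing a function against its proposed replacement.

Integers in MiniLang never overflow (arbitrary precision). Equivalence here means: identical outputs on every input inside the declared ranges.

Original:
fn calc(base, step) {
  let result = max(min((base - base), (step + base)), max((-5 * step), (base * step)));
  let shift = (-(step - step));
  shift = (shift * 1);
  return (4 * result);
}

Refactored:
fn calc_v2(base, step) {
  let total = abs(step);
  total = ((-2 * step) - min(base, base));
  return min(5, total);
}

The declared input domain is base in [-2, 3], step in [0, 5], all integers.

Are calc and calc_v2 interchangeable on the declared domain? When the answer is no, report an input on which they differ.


Not equivalent: base=-2, step=0 separates them (0 vs 2).
calc: result := 0 | shift := 0 | shift := 0 | result 0
calc_v2: total := 0 | total := 2 | result 2
verdict: not equivalent; witness: base=-2, step=0


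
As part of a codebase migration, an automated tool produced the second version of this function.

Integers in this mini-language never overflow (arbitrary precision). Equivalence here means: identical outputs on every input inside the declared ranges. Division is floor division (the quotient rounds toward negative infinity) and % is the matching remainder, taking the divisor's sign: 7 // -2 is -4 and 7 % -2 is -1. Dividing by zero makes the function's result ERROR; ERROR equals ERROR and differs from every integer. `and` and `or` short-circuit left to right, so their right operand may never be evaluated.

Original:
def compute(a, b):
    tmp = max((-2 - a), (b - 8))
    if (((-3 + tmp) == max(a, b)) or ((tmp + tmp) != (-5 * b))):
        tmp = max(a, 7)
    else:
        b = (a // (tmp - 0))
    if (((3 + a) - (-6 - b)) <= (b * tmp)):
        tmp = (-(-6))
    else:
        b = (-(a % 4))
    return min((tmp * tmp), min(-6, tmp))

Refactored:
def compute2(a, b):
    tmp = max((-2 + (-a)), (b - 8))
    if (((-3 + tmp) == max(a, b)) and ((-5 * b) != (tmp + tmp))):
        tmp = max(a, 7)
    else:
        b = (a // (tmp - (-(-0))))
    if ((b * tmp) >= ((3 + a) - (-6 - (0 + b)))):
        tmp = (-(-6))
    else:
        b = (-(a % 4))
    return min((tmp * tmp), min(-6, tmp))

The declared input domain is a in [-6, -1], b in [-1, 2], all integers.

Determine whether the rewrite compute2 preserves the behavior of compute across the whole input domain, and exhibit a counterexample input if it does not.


Try a=-2, b=-1.
compute: tmp := 0 | (((-3 + tmp) == max(a, b)) or ((tmp + tmp) != (-5 * b))): true | tmp := 7 | (((3 + a) - (-6 - b)) <= (b * tmp)): false | b := -2 | result -6
compute2: tmp := 0 | (((-3 + tmp) == max(a, b)) and ((-5 * b) != (tmp + tmp))): false | divide-by-zero, output ERROR
-6 against ERROR: the behavior changed.
verdict: not equivalent; witness: a=-2, b=-1


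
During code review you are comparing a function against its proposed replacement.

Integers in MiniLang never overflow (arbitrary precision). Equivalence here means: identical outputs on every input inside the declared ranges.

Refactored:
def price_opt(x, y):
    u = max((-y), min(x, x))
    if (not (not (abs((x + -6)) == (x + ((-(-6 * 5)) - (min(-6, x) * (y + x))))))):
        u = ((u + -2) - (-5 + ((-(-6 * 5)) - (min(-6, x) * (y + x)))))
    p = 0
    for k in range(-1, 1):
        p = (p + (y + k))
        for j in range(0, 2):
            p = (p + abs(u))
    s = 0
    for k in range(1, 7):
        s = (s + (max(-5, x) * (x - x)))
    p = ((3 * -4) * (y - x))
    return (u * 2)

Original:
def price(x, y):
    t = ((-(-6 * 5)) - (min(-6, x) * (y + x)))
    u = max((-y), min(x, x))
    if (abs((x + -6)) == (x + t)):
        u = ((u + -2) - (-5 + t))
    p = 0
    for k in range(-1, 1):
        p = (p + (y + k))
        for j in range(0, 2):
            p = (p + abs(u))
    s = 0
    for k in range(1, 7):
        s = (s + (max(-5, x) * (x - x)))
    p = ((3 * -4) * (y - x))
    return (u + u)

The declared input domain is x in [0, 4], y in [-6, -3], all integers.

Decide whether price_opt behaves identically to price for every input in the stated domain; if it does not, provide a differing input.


This is a faithful refactor — statement counts differ, arithmetic usage differs, constant usage differs, min/max/abs usage differs, boolean connective usage differs, local variable names differ, but the computed results match everywhere.
As a probe, take x=2, y=-4: price runs t=18, then u=4, then (abs((x + -6)) == (x + t)) is false, then p=0, then (k=-1), then p=-5, then (j=0), then p=-1, then (j=1), then p=3, then (k=0), then p=-1, then (j=0), then p=3, then (j=1), then p=7, then s=0, then (k=1), then s=0, then (k=2), then s=0, then (k=3), then s=0, then (k=4), then s=0, then (k=5), then s=0, then (k=6), then s=0, then p=72, then returns 8; price_opt runs u=4, then (not (not (abs((x + -6)) == (x + ((-(-6 * 5)) - (min(-6, x) * (y + x))))))) is false, then p=0, then (k=-1), then p=-5, then (j=0), then p=-1, then (j=1), then p=3, then (k=0), then p=-1, then (j=0), then p=3, then (j=1), then p=7, then s=0, then (k=1), then s=0, then (k=2), then s=0, then (k=3), then s=0, then (k=4), then s=0, then (k=5), then s=0, then (k=6), then s=0, then p=72, then returns 8; both end at 8.
Across all 20 domain points the two functions coincide.
verdict: equivalent


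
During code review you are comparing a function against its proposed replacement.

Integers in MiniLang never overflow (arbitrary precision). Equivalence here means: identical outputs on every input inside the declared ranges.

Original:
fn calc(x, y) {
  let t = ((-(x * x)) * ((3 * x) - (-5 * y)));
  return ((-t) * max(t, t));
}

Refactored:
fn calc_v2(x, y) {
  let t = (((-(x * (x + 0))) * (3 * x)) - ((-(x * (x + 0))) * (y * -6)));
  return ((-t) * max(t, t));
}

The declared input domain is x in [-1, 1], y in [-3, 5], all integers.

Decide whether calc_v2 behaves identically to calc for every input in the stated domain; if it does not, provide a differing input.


Not equivalent: x=-1, y=-3 separates them (-324 vs -441).
calc: t := 18 | result -324
calc_v2: t := 21 | result -441
verdict: not equivalent; witness: x=-1, y=-3


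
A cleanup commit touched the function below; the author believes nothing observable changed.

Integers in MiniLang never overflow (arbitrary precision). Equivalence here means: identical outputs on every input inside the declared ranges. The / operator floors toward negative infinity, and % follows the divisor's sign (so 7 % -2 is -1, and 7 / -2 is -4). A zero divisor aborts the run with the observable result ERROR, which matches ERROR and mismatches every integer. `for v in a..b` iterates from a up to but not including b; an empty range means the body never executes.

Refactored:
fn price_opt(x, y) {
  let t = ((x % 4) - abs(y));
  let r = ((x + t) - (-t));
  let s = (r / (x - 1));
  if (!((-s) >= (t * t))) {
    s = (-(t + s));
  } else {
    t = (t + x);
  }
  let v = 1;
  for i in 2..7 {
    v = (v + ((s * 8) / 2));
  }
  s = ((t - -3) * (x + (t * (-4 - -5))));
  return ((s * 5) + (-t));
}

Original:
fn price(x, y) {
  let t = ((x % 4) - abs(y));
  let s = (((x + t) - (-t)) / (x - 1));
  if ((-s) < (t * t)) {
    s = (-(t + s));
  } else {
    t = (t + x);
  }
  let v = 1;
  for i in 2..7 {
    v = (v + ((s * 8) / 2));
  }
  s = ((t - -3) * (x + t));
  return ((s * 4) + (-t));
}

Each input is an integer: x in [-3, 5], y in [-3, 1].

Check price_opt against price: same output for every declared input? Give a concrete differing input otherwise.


Not equivalent: x=-3, y=-3 separates them (-18 vs -23).
price: t=-2, then s=1, then ((-s) < (t * t)) is true, then s=1, then v=1, then (i=2), then v=5, then (i=3), then v=9, then (i=4), then v=13, then (i=5), then v=17, then (i=6), then v=21, then s=-5, then returns -18
price_opt: t=-2, then r=-7, then s=1, then (!((-s) >= (t * t))) is true, then s=1, then v=1, then (i=2), then v=5, then (i=3), then v=9, then (i=4), then v=13, then (i=5), then v=17, then (i=6), then v=21, then s=-5, then returns -23
verdict: not equivalent; witness: x=-3, y=-3


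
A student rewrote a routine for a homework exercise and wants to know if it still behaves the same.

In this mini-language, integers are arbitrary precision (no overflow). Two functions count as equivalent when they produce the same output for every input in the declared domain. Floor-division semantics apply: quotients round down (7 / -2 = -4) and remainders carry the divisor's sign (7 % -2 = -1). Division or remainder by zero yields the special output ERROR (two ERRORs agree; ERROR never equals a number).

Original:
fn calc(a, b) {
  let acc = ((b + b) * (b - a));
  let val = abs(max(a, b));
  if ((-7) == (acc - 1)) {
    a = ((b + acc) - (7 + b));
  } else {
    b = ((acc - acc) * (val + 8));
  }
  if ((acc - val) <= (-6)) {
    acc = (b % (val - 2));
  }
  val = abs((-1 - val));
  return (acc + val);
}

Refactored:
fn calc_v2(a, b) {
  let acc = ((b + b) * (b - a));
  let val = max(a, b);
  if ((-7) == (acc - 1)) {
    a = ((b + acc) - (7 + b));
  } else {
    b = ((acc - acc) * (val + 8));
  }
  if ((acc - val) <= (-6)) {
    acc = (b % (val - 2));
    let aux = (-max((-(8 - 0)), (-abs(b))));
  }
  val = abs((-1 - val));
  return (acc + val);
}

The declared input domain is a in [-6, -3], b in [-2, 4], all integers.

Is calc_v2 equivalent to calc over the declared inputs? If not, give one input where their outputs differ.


There is a counterexample at a=-6, b=-2: ERROR on one side, 1 on the other.
calc: acc := -16 | val := 2 | ((-7) == (acc - 1)): false | b := 0 | ((acc - val) <= (-6)): true | divide-by-zero, output ERROR
calc_v2: acc := -16 | val := -2 | ((-7) == (acc - 1)): false | b := 0 | ((acc - val) <= (-6)): true | acc := 0 | aux := 0 | val := 1 | result 1
verdict: not equivalent; witness: a=-6, b=-2


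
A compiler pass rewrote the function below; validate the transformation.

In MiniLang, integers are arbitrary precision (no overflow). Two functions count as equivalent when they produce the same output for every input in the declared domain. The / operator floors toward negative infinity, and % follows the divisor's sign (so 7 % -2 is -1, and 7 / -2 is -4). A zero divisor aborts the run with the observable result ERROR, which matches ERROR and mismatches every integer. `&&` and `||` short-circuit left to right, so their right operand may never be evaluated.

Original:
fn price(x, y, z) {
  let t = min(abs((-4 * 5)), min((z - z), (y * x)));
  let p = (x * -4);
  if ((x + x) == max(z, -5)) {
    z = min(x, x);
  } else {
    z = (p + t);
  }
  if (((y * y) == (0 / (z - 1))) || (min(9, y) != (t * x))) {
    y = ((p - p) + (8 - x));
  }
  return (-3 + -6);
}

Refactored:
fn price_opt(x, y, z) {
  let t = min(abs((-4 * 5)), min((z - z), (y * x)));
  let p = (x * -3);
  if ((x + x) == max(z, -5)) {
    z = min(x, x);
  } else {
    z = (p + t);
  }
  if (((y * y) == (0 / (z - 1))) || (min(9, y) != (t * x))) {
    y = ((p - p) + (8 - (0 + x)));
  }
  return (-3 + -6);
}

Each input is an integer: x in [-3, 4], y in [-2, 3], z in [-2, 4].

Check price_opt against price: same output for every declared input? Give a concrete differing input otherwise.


On input x=-1, y=2, z=-1, price returns -9 while price_opt returns ERROR.
verdict: not equivalent; witness: x=-1, y=2, z=-1


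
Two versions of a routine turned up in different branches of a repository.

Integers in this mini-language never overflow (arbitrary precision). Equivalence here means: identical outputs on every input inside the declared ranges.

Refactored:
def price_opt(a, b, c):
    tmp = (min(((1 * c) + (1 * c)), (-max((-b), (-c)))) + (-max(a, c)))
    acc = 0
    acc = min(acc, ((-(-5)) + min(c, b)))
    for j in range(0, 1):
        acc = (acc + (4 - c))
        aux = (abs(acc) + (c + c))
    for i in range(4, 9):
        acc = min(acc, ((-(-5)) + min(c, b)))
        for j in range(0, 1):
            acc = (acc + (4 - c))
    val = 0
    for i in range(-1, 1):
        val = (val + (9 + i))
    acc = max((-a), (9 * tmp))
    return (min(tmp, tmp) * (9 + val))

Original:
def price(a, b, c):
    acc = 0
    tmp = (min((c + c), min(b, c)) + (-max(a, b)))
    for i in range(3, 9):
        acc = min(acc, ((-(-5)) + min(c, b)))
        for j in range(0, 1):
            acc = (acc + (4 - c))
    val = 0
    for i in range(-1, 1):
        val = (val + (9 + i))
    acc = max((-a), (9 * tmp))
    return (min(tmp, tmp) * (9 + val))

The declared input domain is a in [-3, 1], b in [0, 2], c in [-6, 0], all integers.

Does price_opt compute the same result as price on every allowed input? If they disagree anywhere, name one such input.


These are not equivalent — on a=-3, b=0, c=-6 the outputs split (-312 vs -234).
price: acc := 0 | tmp := -12 | iter i=3: | acc := -1 | iter j=0: | acc := 9 | iter i=4: | acc := -1 | iter j=0: | acc := 9 | iter i=5: | acc := -1 | iter j=0: | acc := 9 | iter i=6: | acc := -1 | iter j=0: | acc := 9 | iter i=7: | acc := -1 | iter j=0: | acc := 9 | iter i=8: | acc := -1 | iter j=0: | acc := 9 | val := 0 | iter i=-1: | val := 8 | iter i=0: | val := 17 | acc := 3 | result -312
price_opt: tmp := -9 | acc := 0 | acc := -1 | iter j=0: | acc := 9 | aux := -3 | iter i=4: | acc := -1 | iter j=0: | acc := 9 | iter i=5: | acc := -1 | iter j=0: | acc := 9 | iter i=6: | acc := -1 | iter j=0: | acc := 9 | iter i=7: | acc := -1 | iter j=0: | acc := 9 | iter i=8: | acc := -1 | iter j=0: | acc := 9 | val := 0 | iter i=-1: | val := 8 | iter i=0: | val := 17 | acc := 3 | result -234
verdict: not equivalent; witness: a=-3, b=0, c=-6


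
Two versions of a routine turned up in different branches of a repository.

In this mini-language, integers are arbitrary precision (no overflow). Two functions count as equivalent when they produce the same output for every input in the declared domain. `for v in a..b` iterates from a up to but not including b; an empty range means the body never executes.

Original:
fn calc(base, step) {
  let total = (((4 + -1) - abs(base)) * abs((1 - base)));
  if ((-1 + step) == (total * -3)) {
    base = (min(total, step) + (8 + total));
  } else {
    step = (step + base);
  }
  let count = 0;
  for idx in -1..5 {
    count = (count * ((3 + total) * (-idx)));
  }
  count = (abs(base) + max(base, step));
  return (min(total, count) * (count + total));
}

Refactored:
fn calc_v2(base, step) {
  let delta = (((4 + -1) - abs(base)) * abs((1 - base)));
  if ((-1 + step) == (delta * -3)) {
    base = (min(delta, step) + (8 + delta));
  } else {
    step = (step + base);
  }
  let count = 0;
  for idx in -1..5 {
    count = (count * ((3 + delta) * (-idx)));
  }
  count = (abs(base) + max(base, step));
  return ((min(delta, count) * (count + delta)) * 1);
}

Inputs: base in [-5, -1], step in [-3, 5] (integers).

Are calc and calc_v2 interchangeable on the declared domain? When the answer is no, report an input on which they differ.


Side by side, the visible changes include: local variable names differ; and constant usage differs; and arithmetic usage differs.
As a probe, take base=-5, step=-1: calc runs total=-12, then ((-1 + step) == (total * -3)) is false, then step=-6, then count=0, then (idx=-1), then count=0, then (idx=0), then count=0, then (idx=1), then count=0, then (idx=2), then count=0, then (idx=3), then count=0, then (idx=4), then count=0, then count=0, then returns 144; calc_v2 runs delta=-12, then ((-1 + step) == (delta * -3)) is false, then step=-6, then count=0, then (idx=-1), then count=0, then (idx=0), then count=0, then (idx=1), then count=0, then (idx=2), then count=0, then (idx=3), then count=0, then (idx=4), then count=0, then count=0, then returns 144; both end at 144.
Every one of the 45 inputs gives matching results.
verdict: equivalent


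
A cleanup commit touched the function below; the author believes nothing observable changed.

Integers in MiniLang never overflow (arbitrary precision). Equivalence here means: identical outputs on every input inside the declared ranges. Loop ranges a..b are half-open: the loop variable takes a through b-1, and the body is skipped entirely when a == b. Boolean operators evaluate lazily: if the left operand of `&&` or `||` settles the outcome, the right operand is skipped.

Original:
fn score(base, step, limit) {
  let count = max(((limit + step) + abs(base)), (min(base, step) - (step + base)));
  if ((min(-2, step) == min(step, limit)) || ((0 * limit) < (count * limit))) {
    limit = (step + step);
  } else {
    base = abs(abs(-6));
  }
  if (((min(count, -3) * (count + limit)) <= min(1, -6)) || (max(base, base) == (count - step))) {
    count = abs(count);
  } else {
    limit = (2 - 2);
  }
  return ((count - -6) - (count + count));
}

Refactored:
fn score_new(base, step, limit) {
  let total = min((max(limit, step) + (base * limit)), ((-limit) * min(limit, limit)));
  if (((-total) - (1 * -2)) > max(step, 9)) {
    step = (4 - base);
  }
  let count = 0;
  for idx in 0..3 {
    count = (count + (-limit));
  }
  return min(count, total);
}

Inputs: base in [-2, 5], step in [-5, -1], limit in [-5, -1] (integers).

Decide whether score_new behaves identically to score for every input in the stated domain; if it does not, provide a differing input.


Consider the input base=-2, step=-5, limit=-5.
score: count becomes 2; next ((min(-2, step) == min(step, limit)) || ((0 * limit) < (count * limit))) evaluates to true; next limit becomes -10; next (((min(count, -3) * (count + limit)) <= min(1, -6)) || (max(base, base) == (count - step))) evaluates to false; next limit becomes 0; next final value 4
score_new: total becomes -25; next (((-total) - (1 * -2)) > max(step, 9)) evaluates to true; next step becomes 6; next count becomes 0; next at idx=0:; next count becomes 5; next at idx=1:; next count becomes 10; next at idx=2:; next count becomes 15; next final value -25
4 != -25, so the rewrite changes behavior.
verdict: not equivalent; witness: base=-2, step=-5, limit=-5
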